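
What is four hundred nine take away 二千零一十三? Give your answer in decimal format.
Convert four hundred nine (English words) → 4×100 + 9 = 409 (decimal)
Convert 二千零一十三 (Chinese numeral) → 2×1000 + 1×10 + 3 = 2013 (decimal)
Compute 409 - 2013 = -1604
-1604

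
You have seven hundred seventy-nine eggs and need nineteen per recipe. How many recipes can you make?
Convert seven hundred seventy-nine (English words) → 7×100 + 79 = 779 (decimal)
Convert nineteen (English words) → 19 (decimal)
Compute 779 ÷ 19 = 41
41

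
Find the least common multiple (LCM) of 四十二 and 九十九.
Convert 四十二 (Chinese numeral) → 4×10 + 2 = 42 (decimal)
Convert 九十九 (Chinese numeral) → 9×10 + 9 = 99 (decimal)
Compute lcm(42, 99) = 1386
1386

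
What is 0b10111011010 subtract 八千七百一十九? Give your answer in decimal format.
Convert 0b10111011010 (binary) → 1024 + 256 + 128 + 64 + 16 + 8 + 2 = 1498 (decimal)
Convert 八千七百一十九 (Chinese numeral) → 8×1000 + 7×100 + 1×10 + 9 = 8719 (decimal)
Compute 1498 - 8719 = -7221
-7221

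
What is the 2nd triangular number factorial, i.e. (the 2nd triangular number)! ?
Convert the 2nd triangular number (triangular index) → 2×3/2 = 3 (decimal)
Compute 3! = 6
6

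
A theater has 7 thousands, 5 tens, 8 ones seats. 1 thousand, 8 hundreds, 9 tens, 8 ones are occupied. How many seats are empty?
Convert 7 thousands, 5 tens, 8 ones (place-value notation) → 7×1000 + 5×10 + 8 = 7058 (decimal)
Convert 1 thousand, 8 hundreds, 9 tens, 8 ones (place-value notation) → 1×1000 + 8×100 + 9×10 + 8 = 1898 (decimal)
Compute 7058 - 1898 = 5160
5160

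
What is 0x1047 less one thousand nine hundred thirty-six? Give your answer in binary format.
Convert 0x1047 (hexadecimal) → 1×4096 + 4×16 + 7 = 4167 (decimal)
Convert one thousand nine hundred thirty-six (English words) → 1×1000 + 9×100 + 36 = 1936 (decimal)
Compute 4167 - 1936 = 2231
Convert 2231 (decimal) → 2231 = 2048 + 128 + 32 + 16 + 4 + 2 + 1 → 0b100010110111 (binary)
0b100010110111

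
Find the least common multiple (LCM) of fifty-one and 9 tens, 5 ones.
Convert fifty-one (English words) → 51 (decimal)
Convert 9 tens, 5 ones (place-value notation) → 9×10 + 5 = 95 (decimal)
Compute lcm(51, 95) = 4845
4845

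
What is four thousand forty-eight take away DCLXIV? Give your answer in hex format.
Convert four thousand forty-eight (English words) → 4×1000 + 48 = 4048 (decimal)
Convert DCLXIV (Roman numeral) → 500 + 100 + 50 + 10 + 4 = 664 (decimal)
Compute 4048 - 664 = 3384
Convert 3384 (decimal) → 3384 = 13×256 + 3×16 + 8 → 0xD38 (hexadecimal)
0xD38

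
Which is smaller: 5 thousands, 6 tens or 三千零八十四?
Convert 5 thousands, 6 tens (place-value notation) → 5×1000 + 6×10 = 5060 (decimal)
Convert 三千零八十四 (Chinese numeral) → 3×1000 + 8×10 + 4 = 3084 (decimal)
Compare 5060 vs 3084: smaller = 3084
3084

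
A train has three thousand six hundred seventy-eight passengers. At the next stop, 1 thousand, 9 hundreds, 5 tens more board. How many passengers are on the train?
Convert three thousand six hundred seventy-eight (English words) → 3×1000 + 6×100 + 78 = 3678 (decimal)
Convert 1 thousand, 9 hundreds, 5 tens (place-value notation) → 1×1000 + 9×100 + 5×10 = 1950 (decimal)
Compute 3678 + 1950 = 5628
5628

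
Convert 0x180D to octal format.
Convert 0x180D (hexadecimal) → 1×4096 + 8×256 + 13 = 6157 (decimal)
Convert 6157 (decimal) → 6157 = 1×4096 + 4×512 + 1×8 + 5 → 0o14015 (octal)
0o14015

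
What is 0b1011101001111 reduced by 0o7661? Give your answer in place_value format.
Convert 0b1011101001111 (binary) → 4096 + 1024 + 512 + 256 + 64 + 8 + 4 + 2 + 1 = 5967 (decimal)
Convert 0o7661 (octal) → 7×512 + 6×64 + 6×8 + 1 = 4017 (decimal)
Compute 5967 - 4017 = 1950
Convert 1950 (decimal) → 1950 = 1×1000 + 9×100 + 5×10 → 1 thousand, 9 hundreds, 5 tens (place-value notation)
1 thousand, 9 hundreds, 5 tens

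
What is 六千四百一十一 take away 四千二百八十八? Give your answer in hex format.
Convert 六千四百一十一 (Chinese numeral) → 6×1000 + 4×100 + 1×10 + 1 = 6411 (decimal)
Convert 四千二百八十八 (Chinese numeral) → 4×1000 + 2×100 + 8×10 + 8 = 4288 (decimal)
Compute 6411 - 4288 = 2123
Convert 2123 (decimal) → 2123 = 8×256 + 4×16 + 11 → 0x84B (hexadecimal)
0x84B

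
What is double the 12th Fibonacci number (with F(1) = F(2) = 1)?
The 12th Fibonacci number (with F(1) = F(2) = 1): 1, 1, 2, 3, 5, 8, 13, 21, 34, 55, 89, 144 → 144
Compute 144 × 2 = 288
288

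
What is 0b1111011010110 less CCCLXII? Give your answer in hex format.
Convert 0b1111011010110 (binary) → 4096 + 2048 + 1024 + 512 + 128 + 64 + 16 + 4 + 2 = 7894 (decimal)
Convert CCCLXII (Roman numeral) → 100 + 100 + 100 + 50 + 10 + 1 + 1 = 362 (decimal)
Compute 7894 - 362 = 7532
Convert 7532 (decimal) → 7532 = 1×4096 + 13×256 + 6×16 + 12 → 0x1D6C (hexadecimal)
0x1D6C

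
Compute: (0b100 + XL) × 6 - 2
Convert 0b100 (binary) → 4 (decimal)
Convert XL (Roman numeral) → 40 (decimal)
Expression in decimal: (4 + 40) × 6 - 2
Parentheses first: 4 + 40 = 44
Multiply: 44 × 6 = 264
Subtract: 264 - 2 = 262
262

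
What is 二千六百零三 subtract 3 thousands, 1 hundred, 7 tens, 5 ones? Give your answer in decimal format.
Convert 二千六百零三 (Chinese numeral) → 2×1000 + 6×100 + 3 = 2603 (decimal)
Convert 3 thousands, 1 hundred, 7 tens, 5 ones (place-value notation) → 3×1000 + 1×100 + 7×10 + 5 = 3175 (decimal)
Compute 2603 - 3175 = -572
-572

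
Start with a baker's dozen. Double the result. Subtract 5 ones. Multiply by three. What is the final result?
Convert a baker's dozen (colloquial) → 13 (decimal)
Start: 13
13 × 2 = 26
Convert 5 ones (place-value notation) → 5 (decimal)
26 - 5 = 21
Convert three (English words) → 3 (decimal)
21 × 3 = 63
63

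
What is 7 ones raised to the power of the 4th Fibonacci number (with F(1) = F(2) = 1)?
Convert 7 ones (place-value notation) → 7 (decimal)
Convert the 4th Fibonacci number (with F(1) = F(2) = 1) (Fibonacci index) → 1, 1, 2, 3 → 3 (decimal)
Compute 7 ^ 3 = 343
343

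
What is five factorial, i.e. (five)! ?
Convert five (English words) → 5 (decimal)
Compute 5! = 120
120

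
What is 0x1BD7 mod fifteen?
Convert 0x1BD7 (hexadecimal) → 1×4096 + 11×256 + 13×16 + 7 = 7127 (decimal)
Convert fifteen (English words) → 15 (decimal)
Compute 7127 mod 15 = 2
2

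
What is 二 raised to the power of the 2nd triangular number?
Convert 二 (Chinese numeral) → 2 (decimal)
Convert the 2nd triangular number (triangular index) → 2×3/2 = 3 (decimal)
Compute 2 ^ 3 = 8
8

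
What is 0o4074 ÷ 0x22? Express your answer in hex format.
Convert 0o4074 (octal) → 4×512 + 7×8 + 4 = 2108 (decimal)
Convert 0x22 (hexadecimal) → 2×16 + 2 = 34 (decimal)
Compute 2108 ÷ 34 = 62
Convert 62 (decimal) → 62 = 3×16 + 14 → 0x3E (hexadecimal)
0x3E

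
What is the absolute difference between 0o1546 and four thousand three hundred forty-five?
Convert 0o1546 (octal) → 1×512 + 5×64 + 4×8 + 6 = 870 (decimal)
Convert four thousand three hundred forty-five (English words) → 4×1000 + 3×100 + 45 = 4345 (decimal)
Compute |870 - 4345| = 3475
3475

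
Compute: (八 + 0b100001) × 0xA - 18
Convert 八 (Chinese numeral) → 8 (decimal)
Convert 0b100001 (binary) → 32 + 1 = 33 (decimal)
Convert 0xA (hexadecimal) → 10 (decimal)
Expression in decimal: (8 + 33) × 10 - 18
Parentheses first: 8 + 33 = 41
Multiply: 41 × 10 = 410
Subtract: 410 - 18 = 392
392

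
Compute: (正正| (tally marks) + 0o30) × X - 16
Convert 正正| (tally marks) → 5 + 5 + 1 = 11 (decimal)
Convert 0o30 (octal) → 3×8 = 24 (decimal)
Convert X (Roman numeral) → 10 (decimal)
Expression in decimal: (11 + 24) × 10 - 16
Parentheses first: 11 + 24 = 35
Multiply: 35 × 10 = 350
Subtract: 350 - 16 = 334
334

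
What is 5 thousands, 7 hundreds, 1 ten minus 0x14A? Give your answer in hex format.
Convert 5 thousands, 7 hundreds, 1 ten (place-value notation) → 5×1000 + 7×100 + 1×10 = 5710 (decimal)
Convert 0x14A (hexadecimal) → 1×256 + 4×16 + 10 = 330 (decimal)
Compute 5710 - 330 = 5380
Convert 5380 (decimal) → 5380 = 1×4096 + 5×256 + 4 → 0x1504 (hexadecimal)
0x1504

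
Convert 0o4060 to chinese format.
Convert 0o4060 (octal) → 4×512 + 6×8 = 2096 (decimal)
Convert 2096 (decimal) → 2096 = 2×1000 + 9×10 + 6 → 二千零九十六 (Chinese numeral)
二千零九十六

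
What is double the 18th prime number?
The 18th prime number = 61
Compute 61 × 2 = 122
122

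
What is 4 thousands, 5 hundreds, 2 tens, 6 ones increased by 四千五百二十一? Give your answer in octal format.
Convert 4 thousands, 5 hundreds, 2 tens, 6 ones (place-value notation) → 4×1000 + 5×100 + 2×10 + 6 = 4526 (decimal)
Convert 四千五百二十一 (Chinese numeral) → 4×1000 + 5×100 + 2×10 + 1 = 4521 (decimal)
Compute 4526 + 4521 = 9047
Convert 9047 (decimal) → 9047 = 2×4096 + 1×512 + 5×64 + 2×8 + 7 → 0o21527 (octal)
0o21527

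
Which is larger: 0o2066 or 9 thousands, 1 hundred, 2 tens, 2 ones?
Convert 0o2066 (octal) → 2×512 + 6×8 + 6 = 1078 (decimal)
Convert 9 thousands, 1 hundred, 2 tens, 2 ones (place-value notation) → 9×1000 + 1×100 + 2×10 + 2 = 9122 (decimal)
Compare 1078 vs 9122: larger = 9122
9122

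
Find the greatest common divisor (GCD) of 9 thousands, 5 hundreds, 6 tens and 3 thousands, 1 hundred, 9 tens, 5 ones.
Convert 9 thousands, 5 hundreds, 6 tens (place-value notation) → 9×1000 + 5×100 + 6×10 = 9560 (decimal)
Convert 3 thousands, 1 hundred, 9 tens, 5 ones (place-value notation) → 3×1000 + 1×100 + 9×10 + 5 = 3195 (decimal)
Compute gcd(9560, 3195) = 5
5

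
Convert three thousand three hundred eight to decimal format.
Convert three thousand three hundred eight (English words) → 3×1000 + 3×100 + 8 = 3308 (decimal)
3308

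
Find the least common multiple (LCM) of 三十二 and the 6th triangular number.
Convert 三十二 (Chinese numeral) → 3×10 + 2 = 32 (decimal)
Convert the 6th triangular number (triangular index) → 6×7/2 = 21 (decimal)
Compute lcm(32, 21) = 672
672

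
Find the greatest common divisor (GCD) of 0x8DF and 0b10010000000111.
Convert 0x8DF (hexadecimal) → 8×256 + 13×16 + 15 = 2271 (decimal)
Convert 0b10010000000111 (binary) → 8192 + 1024 + 4 + 2 + 1 = 9223 (decimal)
Compute gcd(2271, 9223) = 1
1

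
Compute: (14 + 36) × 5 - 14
Parentheses first: 14 + 36 = 50
Multiply: 50 × 5 = 250
Subtract: 250 - 14 = 236
236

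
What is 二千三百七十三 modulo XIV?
Convert 二千三百七十三 (Chinese numeral) → 2×1000 + 3×100 + 7×10 + 3 = 2373 (decimal)
Convert XIV (Roman numeral) → 10 + 4 = 14 (decimal)
Compute 2373 mod 14 = 7
7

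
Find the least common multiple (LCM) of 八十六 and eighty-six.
Convert 八十六 (Chinese numeral) → 8×10 + 6 = 86 (decimal)
Convert eighty-six (English words) → 86 (decimal)
Compute lcm(86, 86) = 86
86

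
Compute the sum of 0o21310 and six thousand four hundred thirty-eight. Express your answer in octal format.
Convert 0o21310 (octal) → 2×4096 + 1×512 + 3×64 + 1×8 = 8904 (decimal)
Convert six thousand four hundred thirty-eight (English words) → 6×1000 + 4×100 + 38 = 6438 (decimal)
Compute 8904 + 6438 = 15342
Convert 15342 (decimal) → 15342 = 3×4096 + 5×512 + 7×64 + 5×8 + 6 → 0o35756 (octal)
0o35756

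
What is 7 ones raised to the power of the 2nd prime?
Convert 7 ones (place-value notation) → 7 (decimal)
Convert the 2nd prime (prime index) → 3 (decimal)
Compute 7 ^ 3 = 343
343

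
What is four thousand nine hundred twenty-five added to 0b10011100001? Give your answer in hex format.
Convert four thousand nine hundred twenty-five (English words) → 4×1000 + 9×100 + 25 = 4925 (decimal)
Convert 0b10011100001 (binary) → 1024 + 128 + 64 + 32 + 1 = 1249 (decimal)
Compute 4925 + 1249 = 6174
Convert 6174 (decimal) → 6174 = 1×4096 + 8×256 + 1×16 + 14 → 0x181E (hexadecimal)
0x181E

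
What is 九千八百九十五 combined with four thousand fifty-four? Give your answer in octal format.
Convert 九千八百九十五 (Chinese numeral) → 9×1000 + 8×100 + 9×10 + 5 = 9895 (decimal)
Convert four thousand fifty-four (English words) → 4×1000 + 54 = 4054 (decimal)
Compute 9895 + 4054 = 13949
Convert 13949 (decimal) → 13949 = 3×4096 + 3×512 + 1×64 + 7×8 + 5 → 0o33175 (octal)
0o33175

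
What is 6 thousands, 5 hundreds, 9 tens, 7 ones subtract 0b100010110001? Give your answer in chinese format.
Convert 6 thousands, 5 hundreds, 9 tens, 7 ones (place-value notation) → 6×1000 + 5×100 + 9×10 + 7 = 6597 (decimal)
Convert 0b100010110001 (binary) → 2048 + 128 + 32 + 16 + 1 = 2225 (decimal)
Compute 6597 - 2225 = 4372
Convert 4372 (decimal) → 4372 = 4×1000 + 3×100 + 7×10 + 2 → 四千三百七十二 (Chinese numeral)
四千三百七十二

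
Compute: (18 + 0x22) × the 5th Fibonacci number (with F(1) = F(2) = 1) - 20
Convert 0x22 (hexadecimal) → 2×16 + 2 = 34 (decimal)
Convert the 5th Fibonacci number (with F(1) = F(2) = 1) (Fibonacci index) → 1, 1, 2, 3, 5 → 5 (decimal)
Expression in decimal: (18 + 34) × 5 - 20
Parentheses first: 18 + 34 = 52
Multiply: 52 × 5 = 260
Subtract: 260 - 20 = 240
240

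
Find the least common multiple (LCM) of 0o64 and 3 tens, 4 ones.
Convert 0o64 (octal) → 6×8 + 4 = 52 (decimal)
Convert 3 tens, 4 ones (place-value notation) → 3×10 + 4 = 34 (decimal)
Compute lcm(52, 34) = 884
884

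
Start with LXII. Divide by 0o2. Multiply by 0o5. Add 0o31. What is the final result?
Convert LXII (Roman numeral) → 50 + 10 + 1 + 1 = 62 (decimal)
Start: 62
Convert 0o2 (octal) → 2 (decimal)
62 ÷ 2 = 31
Convert 0o5 (octal) → 5 (decimal)
31 × 5 = 155
Convert 0o31 (octal) → 3×8 + 1 = 25 (decimal)
155 + 25 = 180
180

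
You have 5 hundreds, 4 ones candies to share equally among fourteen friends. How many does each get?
Convert 5 hundreds, 4 ones (place-value notation) → 5×100 + 4 = 504 (decimal)
Convert fourteen (English words) → 14 (decimal)
Compute 504 ÷ 14 = 36
36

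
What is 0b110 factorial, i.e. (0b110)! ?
Convert 0b110 (binary) → 4 + 2 = 6 (decimal)
Compute 6! = 720
720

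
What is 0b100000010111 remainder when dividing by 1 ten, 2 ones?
Convert 0b100000010111 (binary) → 2048 + 16 + 4 + 2 + 1 = 2071 (decimal)
Convert 1 ten, 2 ones (place-value notation) → 1×10 + 2 = 12 (decimal)
Compute 2071 mod 12 = 7
7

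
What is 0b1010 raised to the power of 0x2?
Convert 0b1010 (binary) → 8 + 2 = 10 (decimal)
Convert 0x2 (hexadecimal) → 2 (decimal)
Compute 10 ^ 2 = 100
100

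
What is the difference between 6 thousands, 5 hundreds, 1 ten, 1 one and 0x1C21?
Convert 6 thousands, 5 hundreds, 1 ten, 1 one (place-value notation) → 6×1000 + 5×100 + 1×10 + 1 = 6511 (decimal)
Convert 0x1C21 (hexadecimal) → 1×4096 + 12×256 + 2×16 + 1 = 7201 (decimal)
Difference: |6511 - 7201| = 690
690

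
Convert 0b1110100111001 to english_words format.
Convert 0b1110100111001 (binary) → 4096 + 2048 + 1024 + 256 + 32 + 16 + 8 + 1 = 7481 (decimal)
Convert 7481 (decimal) → 7481 = 7×1000 + 4×100 + 81 → seven thousand four hundred eighty-one (English words)
seven thousand four hundred eighty-one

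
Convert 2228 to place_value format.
Convert 2228 (decimal) → 2228 = 2×1000 + 2×100 + 2×10 + 8 → 2 thousands, 2 hundreds, 2 tens, 8 ones (place-value notation)
2 thousands, 2 hundreds, 2 tens, 8 ones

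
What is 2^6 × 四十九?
Convert 2^6 (power) → 64 (decimal)
Convert 四十九 (Chinese numeral) → 4×10 + 9 = 49 (decimal)
Compute 64 × 49 = 3136
3136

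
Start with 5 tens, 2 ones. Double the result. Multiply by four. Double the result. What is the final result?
Convert 5 tens, 2 ones (place-value notation) → 5×10 + 2 = 52 (decimal)
Start: 52
52 × 2 = 104
Convert four (English words) → 4 (decimal)
104 × 4 = 416
416 × 2 = 832
832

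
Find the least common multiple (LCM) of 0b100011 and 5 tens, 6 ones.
Convert 0b100011 (binary) → 32 + 2 + 1 = 35 (decimal)
Convert 5 tens, 6 ones (place-value notation) → 5×10 + 6 = 56 (decimal)
Compute lcm(35, 56) = 280
280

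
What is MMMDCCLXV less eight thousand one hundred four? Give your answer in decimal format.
Convert MMMDCCLXV (Roman numeral) → 1000 + 1000 + 1000 + 500 + 100 + 100 + 50 + 10 + 5 = 3765 (decimal)
Convert eight thousand one hundred four (English words) → 8×1000 + 1×100 + 4 = 8104 (decimal)
Compute 3765 - 8104 = -4339
-4339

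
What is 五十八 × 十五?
Convert 五十八 (Chinese numeral) → 5×10 + 8 = 58 (decimal)
Convert 十五 (Chinese numeral) → 1×10 + 5 = 15 (decimal)
Compute 58 × 15 = 870
870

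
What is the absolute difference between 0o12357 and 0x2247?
Convert 0o12357 (octal) → 1×4096 + 2×512 + 3×64 + 5×8 + 7 = 5359 (decimal)
Convert 0x2247 (hexadecimal) → 2×4096 + 2×256 + 4×16 + 7 = 8775 (decimal)
Compute |5359 - 8775| = 3416
3416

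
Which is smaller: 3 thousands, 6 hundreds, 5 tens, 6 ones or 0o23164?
Convert 3 thousands, 6 hundreds, 5 tens, 6 ones (place-value notation) → 3×1000 + 6×100 + 5×10 + 6 = 3656 (decimal)
Convert 0o23164 (octal) → 2×4096 + 3×512 + 1×64 + 6×8 + 4 = 9844 (decimal)
Compare 3656 vs 9844: smaller = 3656
3656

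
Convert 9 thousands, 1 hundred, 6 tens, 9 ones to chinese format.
Convert 9 thousands, 1 hundred, 6 tens, 9 ones (place-value notation) → 9×1000 + 1×100 + 6×10 + 9 = 9169 (decimal)
Convert 9169 (decimal) → 9169 = 9×1000 + 1×100 + 6×10 + 9 → 九千一百六十九 (Chinese numeral)
九千一百六十九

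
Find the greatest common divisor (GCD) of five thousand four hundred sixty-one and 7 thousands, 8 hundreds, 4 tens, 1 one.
Convert five thousand four hundred sixty-one (English words) → 5×1000 + 4×100 + 61 = 5461 (decimal)
Convert 7 thousands, 8 hundreds, 4 tens, 1 one (place-value notation) → 7×1000 + 8×100 + 4×10 + 1 = 7841 (decimal)
Compute gcd(5461, 7841) = 1
1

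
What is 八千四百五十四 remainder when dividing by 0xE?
Convert 八千四百五十四 (Chinese numeral) → 8×1000 + 4×100 + 5×10 + 4 = 8454 (decimal)
Convert 0xE (hexadecimal) → 14 (decimal)
Compute 8454 mod 14 = 12
12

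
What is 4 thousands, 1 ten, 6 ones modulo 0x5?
Convert 4 thousands, 1 ten, 6 ones (place-value notation) → 4×1000 + 1×10 + 6 = 4016 (decimal)
Convert 0x5 (hexadecimal) → 5 (decimal)
Compute 4016 mod 5 = 1
1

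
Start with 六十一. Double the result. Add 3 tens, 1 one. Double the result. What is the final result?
Convert 六十一 (Chinese numeral) → 6×10 + 1 = 61 (decimal)
Start: 61
61 × 2 = 122
Convert 3 tens, 1 one (place-value notation) → 3×10 + 1 = 31 (decimal)
122 + 31 = 153
153 × 2 = 306
306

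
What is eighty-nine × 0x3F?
Convert eighty-nine (English words) → 89 (decimal)
Convert 0x3F (hexadecimal) → 3×16 + 15 = 63 (decimal)
Compute 89 × 63 = 5607
5607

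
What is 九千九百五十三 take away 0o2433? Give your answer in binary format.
Convert 九千九百五十三 (Chinese numeral) → 9×1000 + 9×100 + 5×10 + 3 = 9953 (decimal)
Convert 0o2433 (octal) → 2×512 + 4×64 + 3×8 + 3 = 1307 (decimal)
Compute 9953 - 1307 = 8646
Convert 8646 (decimal) → 8646 = 8192 + 256 + 128 + 64 + 4 + 2 → 0b10000111000110 (binary)
0b10000111000110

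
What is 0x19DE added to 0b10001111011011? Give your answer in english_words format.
Convert 0x19DE (hexadecimal) → 1×4096 + 9×256 + 13×16 + 14 = 6622 (decimal)
Convert 0b10001111011011 (binary) → 8192 + 512 + 256 + 128 + 64 + 16 + 8 + 2 + 1 = 9179 (decimal)
Compute 6622 + 9179 = 15801
Convert 15801 (decimal) → 15801 = 15×1000 + 8×100 + 1 → fifteen thousand eight hundred one (English words)
fifteen thousand eight hundred one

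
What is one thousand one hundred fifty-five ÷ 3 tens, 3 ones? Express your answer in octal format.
Convert one thousand one hundred fifty-five (English words) → 1×1000 + 1×100 + 55 = 1155 (decimal)
Convert 3 tens, 3 ones (place-value notation) → 3×10 + 3 = 33 (decimal)
Compute 1155 ÷ 33 = 35
Convert 35 (decimal) → 35 = 4×8 + 3 → 0o43 (octal)
0o43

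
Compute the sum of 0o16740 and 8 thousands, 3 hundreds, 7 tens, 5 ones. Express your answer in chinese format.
Convert 0o16740 (octal) → 1×4096 + 6×512 + 7×64 + 4×8 = 7648 (decimal)
Convert 8 thousands, 3 hundreds, 7 tens, 5 ones (place-value notation) → 8×1000 + 3×100 + 7×10 + 5 = 8375 (decimal)
Compute 7648 + 8375 = 16023
Convert 16023 (decimal) → 16023 = 1×10000 + 6×1000 + 2×10 + 3 → 一万六千零二十三 (Chinese numeral)
一万六千零二十三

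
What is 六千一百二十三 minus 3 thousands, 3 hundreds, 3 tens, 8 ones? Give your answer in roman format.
Convert 六千一百二十三 (Chinese numeral) → 6×1000 + 1×100 + 2×10 + 3 = 6123 (decimal)
Convert 3 thousands, 3 hundreds, 3 tens, 8 ones (place-value notation) → 3×1000 + 3×100 + 3×10 + 8 = 3338 (decimal)
Compute 6123 - 3338 = 2785
Convert 2785 (decimal) → 2785 = 1000 + 1000 + 500 + 100 + 100 + 50 + 10 + 10 + 10 + 5 → MMDCCLXXXV (Roman numeral)
MMDCCLXXXV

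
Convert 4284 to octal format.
Convert 4284 (decimal) → 4284 = 1×4096 + 2×64 + 7×8 + 4 → 0o10274 (octal)
0o10274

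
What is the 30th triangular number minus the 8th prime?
The 30th triangular number = 30×31/2 = 465
Convert the 8th prime (prime index) → 19 (decimal)
Compute 465 - 19 = 446
446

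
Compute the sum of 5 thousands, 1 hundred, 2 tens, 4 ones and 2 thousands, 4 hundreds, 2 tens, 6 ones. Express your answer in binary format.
Convert 5 thousands, 1 hundred, 2 tens, 4 ones (place-value notation) → 5×1000 + 1×100 + 2×10 + 4 = 5124 (decimal)
Convert 2 thousands, 4 hundreds, 2 tens, 6 ones (place-value notation) → 2×1000 + 4×100 + 2×10 + 6 = 2426 (decimal)
Compute 5124 + 2426 = 7550
Convert 7550 (decimal) → 7550 = 4096 + 2048 + 1024 + 256 + 64 + 32 + 16 + 8 + 4 + 2 → 0b1110101111110 (binary)
0b1110101111110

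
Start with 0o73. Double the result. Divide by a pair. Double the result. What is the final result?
Convert 0o73 (octal) → 7×8 + 3 = 59 (decimal)
Start: 59
59 × 2 = 118
Convert a pair (colloquial) → 2 (decimal)
118 ÷ 2 = 59
59 × 2 = 118
118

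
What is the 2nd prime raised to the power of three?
Convert the 2nd prime (prime index) → 3 (decimal)
Convert three (English words) → 3 (decimal)
Compute 3 ^ 3 = 27
27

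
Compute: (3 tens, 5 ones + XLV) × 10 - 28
Convert 3 tens, 5 ones (place-value notation) → 3×10 + 5 = 35 (decimal)
Convert XLV (Roman numeral) → 40 + 5 = 45 (decimal)
Expression in decimal: (35 + 45) × 10 - 28
Parentheses first: 35 + 45 = 80
Multiply: 80 × 10 = 800
Subtract: 800 - 28 = 772
772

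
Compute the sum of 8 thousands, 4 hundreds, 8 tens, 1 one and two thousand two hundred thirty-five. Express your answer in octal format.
Convert 8 thousands, 4 hundreds, 8 tens, 1 one (place-value notation) → 8×1000 + 4×100 + 8×10 + 1 = 8481 (decimal)
Convert two thousand two hundred thirty-five (English words) → 2×1000 + 2×100 + 35 = 2235 (decimal)
Compute 8481 + 2235 = 10716
Convert 10716 (decimal) → 10716 = 2×4096 + 4×512 + 7×64 + 3×8 + 4 → 0o24734 (octal)
0o24734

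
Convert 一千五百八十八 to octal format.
Convert 一千五百八十八 (Chinese numeral) → 1×1000 + 5×100 + 8×10 + 8 = 1588 (decimal)
Convert 1588 (decimal) → 1588 = 3×512 + 6×8 + 4 → 0o3064 (octal)
0o3064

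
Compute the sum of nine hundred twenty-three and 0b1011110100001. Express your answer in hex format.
Convert nine hundred twenty-three (English words) → 9×100 + 23 = 923 (decimal)
Convert 0b1011110100001 (binary) → 4096 + 1024 + 512 + 256 + 128 + 32 + 1 = 6049 (decimal)
Compute 923 + 6049 = 6972
Convert 6972 (decimal) → 6972 = 1×4096 + 11×256 + 3×16 + 12 → 0x1B3C (hexadecimal)
0x1B3C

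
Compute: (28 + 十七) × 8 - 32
Convert 十七 (Chinese numeral) → 1×10 + 7 = 17 (decimal)
Expression in decimal: (28 + 17) × 8 - 32
Parentheses first: 28 + 17 = 45
Multiply: 45 × 8 = 360
Subtract: 360 - 32 = 328
328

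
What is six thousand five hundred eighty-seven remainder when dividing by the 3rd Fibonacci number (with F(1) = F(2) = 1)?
Convert six thousand five hundred eighty-seven (English words) → 6×1000 + 5×100 + 87 = 6587 (decimal)
Convert the 3rd Fibonacci number (with F(1) = F(2) = 1) (Fibonacci index) → 1, 1, 2 → 2 (decimal)
Compute 6587 mod 2 = 1
1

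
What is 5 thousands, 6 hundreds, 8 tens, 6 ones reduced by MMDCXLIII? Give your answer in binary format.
Convert 5 thousands, 6 hundreds, 8 tens, 6 ones (place-value notation) → 5×1000 + 6×100 + 8×10 + 6 = 5686 (decimal)
Convert MMDCXLIII (Roman numeral) → 1000 + 1000 + 500 + 100 + 40 + 1 + 1 + 1 = 2643 (decimal)
Compute 5686 - 2643 = 3043
Convert 3043 (decimal) → 3043 = 2048 + 512 + 256 + 128 + 64 + 32 + 2 + 1 → 0b101111100011 (binary)
0b101111100011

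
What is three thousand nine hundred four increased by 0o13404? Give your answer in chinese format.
Convert three thousand nine hundred four (English words) → 3×1000 + 9×100 + 4 = 3904 (decimal)
Convert 0o13404 (octal) → 1×4096 + 3×512 + 4×64 + 4 = 5892 (decimal)
Compute 3904 + 5892 = 9796
Convert 9796 (decimal) → 9796 = 9×1000 + 7×100 + 9×10 + 6 → 九千七百九十六 (Chinese numeral)
九千七百九十六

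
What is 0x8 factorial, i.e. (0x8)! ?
Convert 0x8 (hexadecimal) → 8 (decimal)
Compute 8! = 40320
40320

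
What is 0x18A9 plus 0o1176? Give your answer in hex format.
Convert 0x18A9 (hexadecimal) → 1×4096 + 8×256 + 10×16 + 9 = 6313 (decimal)
Convert 0o1176 (octal) → 1×512 + 1×64 + 7×8 + 6 = 638 (decimal)
Compute 6313 + 638 = 6951
Convert 6951 (decimal) → 6951 = 1×4096 + 11×256 + 2×16 + 7 → 0x1B27 (hexadecimal)
0x1B27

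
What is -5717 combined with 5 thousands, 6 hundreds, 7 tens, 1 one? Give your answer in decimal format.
Convert 5 thousands, 6 hundreds, 7 tens, 1 one (place-value notation) → 5×1000 + 6×100 + 7×10 + 1 = 5671 (decimal)
Compute -5717 + 5671 = -46
-46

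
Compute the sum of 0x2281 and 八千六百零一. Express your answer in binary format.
Convert 0x2281 (hexadecimal) → 2×4096 + 2×256 + 8×16 + 1 = 8833 (decimal)
Convert 八千六百零一 (Chinese numeral) → 8×1000 + 6×100 + 1 = 8601 (decimal)
Compute 8833 + 8601 = 17434
Convert 17434 (decimal) → 17434 = 16384 + 1024 + 16 + 8 + 2 → 0b100010000011010 (binary)
0b100010000011010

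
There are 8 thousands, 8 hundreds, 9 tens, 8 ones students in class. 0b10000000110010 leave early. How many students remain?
Convert 8 thousands, 8 hundreds, 9 tens, 8 ones (place-value notation) → 8×1000 + 8×100 + 9×10 + 8 = 8898 (decimal)
Convert 0b10000000110010 (binary) → 8192 + 32 + 16 + 2 = 8242 (decimal)
Compute 8898 - 8242 = 656
656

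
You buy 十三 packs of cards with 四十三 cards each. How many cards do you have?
Convert 四十三 (Chinese numeral) → 4×10 + 3 = 43 (decimal)
Convert 十三 (Chinese numeral) → 1×10 + 3 = 13 (decimal)
Compute 43 × 13 = 559
559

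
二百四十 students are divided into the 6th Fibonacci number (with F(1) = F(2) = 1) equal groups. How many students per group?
Convert 二百四十 (Chinese numeral) → 2×100 + 4×10 = 240 (decimal)
Convert the 6th Fibonacci number (with F(1) = F(2) = 1) (Fibonacci index) → 1, 1, 2, 3, 5, 8 → 8 (decimal)
Compute 240 ÷ 8 = 30
30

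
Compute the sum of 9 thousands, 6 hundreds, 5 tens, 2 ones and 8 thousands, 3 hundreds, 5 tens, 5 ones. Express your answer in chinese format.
Convert 9 thousands, 6 hundreds, 5 tens, 2 ones (place-value notation) → 9×1000 + 6×100 + 5×10 + 2 = 9652 (decimal)
Convert 8 thousands, 3 hundreds, 5 tens, 5 ones (place-value notation) → 8×1000 + 3×100 + 5×10 + 5 = 8355 (decimal)
Compute 9652 + 8355 = 18007
Convert 18007 (decimal) → 18007 = 1×10000 + 8×1000 + 7 → 一万八千零七 (Chinese numeral)
一万八千零七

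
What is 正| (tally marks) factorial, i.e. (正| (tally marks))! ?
Convert 正| (tally marks) → 5 + 1 = 6 (decimal)
Compute 6! = 720
720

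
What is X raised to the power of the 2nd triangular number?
Convert X (Roman numeral) → 10 (decimal)
Convert the 2nd triangular number (triangular index) → 2×3/2 = 3 (decimal)
Compute 10 ^ 3 = 1000
1000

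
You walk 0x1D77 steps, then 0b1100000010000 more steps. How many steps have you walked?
Convert 0x1D77 (hexadecimal) → 1×4096 + 13×256 + 7×16 + 7 = 7543 (decimal)
Convert 0b1100000010000 (binary) → 4096 + 2048 + 16 = 6160 (decimal)
Compute 7543 + 6160 = 13703
13703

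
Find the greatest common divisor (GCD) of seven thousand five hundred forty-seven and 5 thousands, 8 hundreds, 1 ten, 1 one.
Convert seven thousand five hundred forty-seven (English words) → 7×1000 + 5×100 + 47 = 7547 (decimal)
Convert 5 thousands, 8 hundreds, 1 ten, 1 one (place-value notation) → 5×1000 + 8×100 + 1×10 + 1 = 5811 (decimal)
Compute gcd(7547, 5811) = 1
1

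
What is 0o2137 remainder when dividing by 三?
Convert 0o2137 (octal) → 2×512 + 1×64 + 3×8 + 7 = 1119 (decimal)
Convert 三 (Chinese numeral) → 3 (decimal)
Compute 1119 mod 3 = 0
0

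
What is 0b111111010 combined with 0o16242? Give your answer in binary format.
Convert 0b111111010 (binary) → 256 + 128 + 64 + 32 + 16 + 8 + 2 = 506 (decimal)
Convert 0o16242 (octal) → 1×4096 + 6×512 + 2×64 + 4×8 + 2 = 7330 (decimal)
Compute 506 + 7330 = 7836
Convert 7836 (decimal) → 7836 = 4096 + 2048 + 1024 + 512 + 128 + 16 + 8 + 4 → 0b1111010011100 (binary)
0b1111010011100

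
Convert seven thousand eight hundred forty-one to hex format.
Convert seven thousand eight hundred forty-one (English words) → 7×1000 + 8×100 + 41 = 7841 (decimal)
Convert 7841 (decimal) → 7841 = 1×4096 + 14×256 + 10×16 + 1 → 0x1EA1 (hexadecimal)
0x1EA1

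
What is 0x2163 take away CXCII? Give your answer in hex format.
Convert 0x2163 (hexadecimal) → 2×4096 + 1×256 + 6×16 + 3 = 8547 (decimal)
Convert CXCII (Roman numeral) → 100 + 90 + 1 + 1 = 192 (decimal)
Compute 8547 - 192 = 8355
Convert 8355 (decimal) → 8355 = 2×4096 + 10×16 + 3 → 0x20A3 (hexadecimal)
0x20A3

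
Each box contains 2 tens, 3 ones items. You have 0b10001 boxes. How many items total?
Convert 2 tens, 3 ones (place-value notation) → 2×10 + 3 = 23 (decimal)
Convert 0b10001 (binary) → 16 + 1 = 17 (decimal)
Compute 23 × 17 = 391
391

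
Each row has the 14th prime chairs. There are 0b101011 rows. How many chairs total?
Convert the 14th prime (prime index) → 43 (decimal)
Convert 0b101011 (binary) → 32 + 8 + 2 + 1 = 43 (decimal)
Compute 43 × 43 = 1849
1849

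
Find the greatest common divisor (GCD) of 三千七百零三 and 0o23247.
Convert 三千七百零三 (Chinese numeral) → 3×1000 + 7×100 + 3 = 3703 (decimal)
Convert 0o23247 (octal) → 2×4096 + 3×512 + 2×64 + 4×8 + 7 = 9895 (decimal)
Compute gcd(3703, 9895) = 1
1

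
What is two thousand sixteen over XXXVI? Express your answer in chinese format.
Convert two thousand sixteen (English words) → 2×1000 + 16 = 2016 (decimal)
Convert XXXVI (Roman numeral) → 10 + 10 + 10 + 5 + 1 = 36 (decimal)
Compute 2016 ÷ 36 = 56
Convert 56 (decimal) → 56 = 5×10 + 6 → 五十六 (Chinese numeral)
五十六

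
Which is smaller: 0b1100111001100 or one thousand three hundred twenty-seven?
Convert 0b1100111001100 (binary) → 4096 + 2048 + 256 + 128 + 64 + 8 + 4 = 6604 (decimal)
Convert one thousand three hundred twenty-seven (English words) → 1×1000 + 3×100 + 27 = 1327 (decimal)
Compare 6604 vs 1327: smaller = 1327
1327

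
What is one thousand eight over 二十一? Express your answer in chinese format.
Convert one thousand eight (English words) → 1×1000 + 8 = 1008 (decimal)
Convert 二十一 (Chinese numeral) → 2×10 + 1 = 21 (decimal)
Compute 1008 ÷ 21 = 48
Convert 48 (decimal) → 48 = 4×10 + 8 → 四十八 (Chinese numeral)
四十八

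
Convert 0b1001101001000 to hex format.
Convert 0b1001101001000 (binary) → 4096 + 512 + 256 + 64 + 8 = 4936 (decimal)
Convert 4936 (decimal) → 4936 = 1×4096 + 3×256 + 4×16 + 8 → 0x1348 (hexadecimal)
0x1348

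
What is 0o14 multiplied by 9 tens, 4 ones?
Convert 0o14 (octal) → 1×8 + 4 = 12 (decimal)
Convert 9 tens, 4 ones (place-value notation) → 9×10 + 4 = 94 (decimal)
Compute 12 × 94 = 1128
1128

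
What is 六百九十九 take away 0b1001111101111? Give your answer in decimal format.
Convert 六百九十九 (Chinese numeral) → 6×100 + 9×10 + 9 = 699 (decimal)
Convert 0b1001111101111 (binary) → 4096 + 512 + 256 + 128 + 64 + 32 + 8 + 4 + 2 + 1 = 5103 (decimal)
Compute 699 - 5103 = -4404
-4404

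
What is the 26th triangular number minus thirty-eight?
The 26th triangular number = 26×27/2 = 351
Convert thirty-eight (English words) → 38 (decimal)
Compute 351 - 38 = 313
313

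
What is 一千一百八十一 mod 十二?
Convert 一千一百八十一 (Chinese numeral) → 1×1000 + 1×100 + 8×10 + 1 = 1181 (decimal)
Convert 十二 (Chinese numeral) → 1×10 + 2 = 12 (decimal)
Compute 1181 mod 12 = 5
5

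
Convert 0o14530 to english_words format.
Convert 0o14530 (octal) → 1×4096 + 4×512 + 5×64 + 3×8 = 6488 (decimal)
Convert 6488 (decimal) → 6488 = 6×1000 + 4×100 + 88 → six thousand four hundred eighty-eight (English words)
six thousand four hundred eighty-eight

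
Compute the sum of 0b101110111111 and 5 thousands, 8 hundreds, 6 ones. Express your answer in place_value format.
Convert 0b101110111111 (binary) → 2048 + 512 + 256 + 128 + 32 + 16 + 8 + 4 + 2 + 1 = 3007 (decimal)
Convert 5 thousands, 8 hundreds, 6 ones (place-value notation) → 5×1000 + 8×100 + 6 = 5806 (decimal)
Compute 3007 + 5806 = 8813
Convert 8813 (decimal) → 8813 = 8×1000 + 8×100 + 1×10 + 3 → 8 thousands, 8 hundreds, 1 ten, 3 ones (place-value notation)
8 thousands, 8 hundreds, 1 ten, 3 ones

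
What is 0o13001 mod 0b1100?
Convert 0o13001 (octal) → 1×4096 + 3×512 + 1 = 5633 (decimal)
Convert 0b1100 (binary) → 8 + 4 = 12 (decimal)
Compute 5633 mod 12 = 5
5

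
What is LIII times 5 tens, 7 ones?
Convert LIII (Roman numeral) → 50 + 1 + 1 + 1 = 53 (decimal)
Convert 5 tens, 7 ones (place-value notation) → 5×10 + 7 = 57 (decimal)
Compute 53 × 57 = 3021
3021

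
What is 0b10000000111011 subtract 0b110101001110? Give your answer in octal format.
Convert 0b10000000111011 (binary) → 8192 + 32 + 16 + 8 + 2 + 1 = 8251 (decimal)
Convert 0b110101001110 (binary) → 2048 + 1024 + 256 + 64 + 8 + 4 + 2 = 3406 (decimal)
Compute 8251 - 3406 = 4845
Convert 4845 (decimal) → 4845 = 1×4096 + 1×512 + 3×64 + 5×8 + 5 → 0o11355 (octal)
0o11355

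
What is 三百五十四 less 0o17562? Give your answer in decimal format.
Convert 三百五十四 (Chinese numeral) → 3×100 + 5×10 + 4 = 354 (decimal)
Convert 0o17562 (octal) → 1×4096 + 7×512 + 5×64 + 6×8 + 2 = 8050 (decimal)
Compute 354 - 8050 = -7696
-7696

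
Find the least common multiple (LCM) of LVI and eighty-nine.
Convert LVI (Roman numeral) → 50 + 5 + 1 = 56 (decimal)
Convert eighty-nine (English words) → 89 (decimal)
Compute lcm(56, 89) = 4984
4984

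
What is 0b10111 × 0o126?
Convert 0b10111 (binary) → 16 + 4 + 2 + 1 = 23 (decimal)
Convert 0o126 (octal) → 1×64 + 2×8 + 6 = 86 (decimal)
Compute 23 × 86 = 1978
1978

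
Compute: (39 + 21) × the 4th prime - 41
Convert the 4th prime (prime index) → 7 (decimal)
Expression in decimal: (39 + 21) × 7 - 41
Parentheses first: 39 + 21 = 60
Multiply: 60 × 7 = 420
Subtract: 420 - 41 = 379
379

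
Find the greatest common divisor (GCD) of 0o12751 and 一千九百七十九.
Convert 0o12751 (octal) → 1×4096 + 2×512 + 7×64 + 5×8 + 1 = 5609 (decimal)
Convert 一千九百七十九 (Chinese numeral) → 1×1000 + 9×100 + 7×10 + 9 = 1979 (decimal)
Compute gcd(5609, 1979) = 1
1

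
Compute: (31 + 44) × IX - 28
Convert IX (Roman numeral) → 9 (decimal)
Expression in decimal: (31 + 44) × 9 - 28
Parentheses first: 31 + 44 = 75
Multiply: 75 × 9 = 675
Subtract: 675 - 28 = 647
647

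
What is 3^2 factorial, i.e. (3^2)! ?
Convert 3^2 (power) → 9 (decimal)
Compute 9! = 362880
362880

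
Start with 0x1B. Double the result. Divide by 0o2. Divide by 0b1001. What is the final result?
Convert 0x1B (hexadecimal) → 1×16 + 11 = 27 (decimal)
Start: 27
27 × 2 = 54
Convert 0o2 (octal) → 2 (decimal)
54 ÷ 2 = 27
Convert 0b1001 (binary) → 8 + 1 = 9 (decimal)
27 ÷ 9 = 3
3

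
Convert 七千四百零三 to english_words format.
Convert 七千四百零三 (Chinese numeral) → 7×1000 + 4×100 + 3 = 7403 (decimal)
Convert 7403 (decimal) → 7403 = 7×1000 + 4×100 + 3 → seven thousand four hundred three (English words)
seven thousand four hundred three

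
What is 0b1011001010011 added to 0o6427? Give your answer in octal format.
Convert 0b1011001010011 (binary) → 4096 + 1024 + 512 + 64 + 16 + 2 + 1 = 5715 (decimal)
Convert 0o6427 (octal) → 6×512 + 4×64 + 2×8 + 7 = 3351 (decimal)
Compute 5715 + 3351 = 9066
Convert 9066 (decimal) → 9066 = 2×4096 + 1×512 + 5×64 + 5×8 + 2 → 0o21552 (octal)
0o21552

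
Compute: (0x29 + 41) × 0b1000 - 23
Convert 0x29 (hexadecimal) → 2×16 + 9 = 41 (decimal)
Convert 0b1000 (binary) → 8 (decimal)
Expression in decimal: (41 + 41) × 8 - 23
Parentheses first: 41 + 41 = 82
Multiply: 82 × 8 = 656
Subtract: 656 - 23 = 633
633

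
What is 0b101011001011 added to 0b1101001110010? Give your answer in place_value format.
Convert 0b101011001011 (binary) → 2048 + 512 + 128 + 64 + 8 + 2 + 1 = 2763 (decimal)
Convert 0b1101001110010 (binary) → 4096 + 2048 + 512 + 64 + 32 + 16 + 2 = 6770 (decimal)
Compute 2763 + 6770 = 9533
Convert 9533 (decimal) → 9533 = 9×1000 + 5×100 + 3×10 + 3 → 9 thousands, 5 hundreds, 3 tens, 3 ones (place-value notation)
9 thousands, 5 hundreds, 3 tens, 3 ones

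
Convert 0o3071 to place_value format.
Convert 0o3071 (octal) → 3×512 + 7×8 + 1 = 1593 (decimal)
Convert 1593 (decimal) → 1593 = 1×1000 + 5×100 + 9×10 + 3 → 1 thousand, 5 hundreds, 9 tens, 3 ones (place-value notation)
1 thousand, 5 hundreds, 9 tens, 3 ones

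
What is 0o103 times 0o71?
Convert 0o103 (octal) → 1×64 + 3 = 67 (decimal)
Convert 0o71 (octal) → 7×8 + 1 = 57 (decimal)
Compute 67 × 57 = 3819
3819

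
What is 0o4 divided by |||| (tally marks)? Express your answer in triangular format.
Convert 0o4 (octal) → 4 (decimal)
Convert |||| (tally marks) → 4 (decimal)
Compute 4 ÷ 4 = 1
Convert 1 (decimal) → 1 = 1×2/2 → the 1st triangular number (triangular index)
the 1st triangular number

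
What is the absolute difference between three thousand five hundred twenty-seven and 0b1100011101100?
Convert three thousand five hundred twenty-seven (English words) → 3×1000 + 5×100 + 27 = 3527 (decimal)
Convert 0b1100011101100 (binary) → 4096 + 2048 + 128 + 64 + 32 + 8 + 4 = 6380 (decimal)
Compute |3527 - 6380| = 2853
2853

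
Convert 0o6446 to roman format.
Convert 0o6446 (octal) → 6×512 + 4×64 + 4×8 + 6 = 3366 (decimal)
Convert 3366 (decimal) → 3366 = 1000 + 1000 + 1000 + 100 + 100 + 100 + 50 + 10 + 5 + 1 → MMMCCCLXVI (Roman numeral)
MMMCCCLXVI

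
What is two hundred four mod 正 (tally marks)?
Convert two hundred four (English words) → 2×100 + 4 = 204 (decimal)
Convert 正 (tally marks) → 5 (decimal)
Compute 204 mod 5 = 4
4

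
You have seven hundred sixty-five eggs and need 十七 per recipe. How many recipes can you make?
Convert seven hundred sixty-five (English words) → 7×100 + 65 = 765 (decimal)
Convert 十七 (Chinese numeral) → 1×10 + 7 = 17 (decimal)
Compute 765 ÷ 17 = 45
45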